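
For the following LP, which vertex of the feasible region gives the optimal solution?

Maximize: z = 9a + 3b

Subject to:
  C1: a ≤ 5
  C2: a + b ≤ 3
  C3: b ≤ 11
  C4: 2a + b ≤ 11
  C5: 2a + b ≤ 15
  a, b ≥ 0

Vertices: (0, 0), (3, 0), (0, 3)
Evaluating z = 9a + 3b at each vertex:
  (0, 0): z = 0
  (3, 0): z = 27
  (0, 3): z = 9

The largest value is z = 27, attained at (3, 0).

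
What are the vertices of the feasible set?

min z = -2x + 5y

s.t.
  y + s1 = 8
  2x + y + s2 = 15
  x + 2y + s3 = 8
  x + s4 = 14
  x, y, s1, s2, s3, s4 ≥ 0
Each vertex is the intersection of two constraint boundaries that also satisfies all remaining constraints:
  x = 0 and y = 0 → (0, 0)
  2x + y = 15 and y = 0 → (7.5, 0)
  2x + y = 15 and x + 2y = 8 → (7.333, 0.3333)
  x + 2y = 8 and x = 0 → (0, 4)

Vertices: (0, 0), (7.5, 0), (7.333, 0.3333), (0, 4)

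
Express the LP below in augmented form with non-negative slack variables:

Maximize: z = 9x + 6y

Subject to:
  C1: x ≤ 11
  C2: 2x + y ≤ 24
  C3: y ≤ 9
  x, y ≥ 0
max z = 9x + 6y

s.t.
  x + s1 = 11
  2x + y + s2 = 24
  y + s3 = 9
  x, y, s1, s2, s3 ≥ 0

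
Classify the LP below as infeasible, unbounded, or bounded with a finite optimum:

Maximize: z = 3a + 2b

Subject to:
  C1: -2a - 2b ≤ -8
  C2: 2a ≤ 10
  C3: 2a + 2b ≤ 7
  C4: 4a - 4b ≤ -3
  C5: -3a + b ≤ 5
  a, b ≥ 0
C3 requires 2a + 2b ≤ 7, while C1 (-2a - 2b ≤ -8) is equivalent to 2a + 2b ≥ 8. Together they would need 8 ≤ 2a + 2b ≤ 7, which is impossible since 8 > 7. No point satisfies all constraints.

Infeasible — the constraint set is empty.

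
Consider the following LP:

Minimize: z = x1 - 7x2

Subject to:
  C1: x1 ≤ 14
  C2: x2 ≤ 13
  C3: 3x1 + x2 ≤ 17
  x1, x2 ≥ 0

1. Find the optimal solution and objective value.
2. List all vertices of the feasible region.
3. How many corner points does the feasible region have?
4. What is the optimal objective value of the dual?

1. x1 = 0, x2 = 13, z = -91
2. (0, 0), (5.667, 0), (1.333, 13), (0, 13)
3. 4
4. -91 (by strong duality, equal to the primal optimum)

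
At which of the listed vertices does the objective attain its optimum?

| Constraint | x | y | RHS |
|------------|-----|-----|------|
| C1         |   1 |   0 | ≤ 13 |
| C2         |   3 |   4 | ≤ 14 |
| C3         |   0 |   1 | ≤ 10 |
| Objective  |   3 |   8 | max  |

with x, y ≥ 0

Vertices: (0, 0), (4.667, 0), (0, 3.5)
Evaluating z = 3x + 8y at each vertex:
  (0, 0): z = 0
  (4.667, 0): z = 14
  (0, 3.5): z = 28

The largest value is z = 28, attained at (0, 3.5).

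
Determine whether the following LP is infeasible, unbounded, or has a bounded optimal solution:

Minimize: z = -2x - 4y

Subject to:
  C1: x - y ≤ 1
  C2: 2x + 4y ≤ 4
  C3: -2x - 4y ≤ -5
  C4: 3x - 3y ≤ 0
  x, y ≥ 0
C2 requires 2x + 4y ≤ 4, while C3 (-2x - 4y ≤ -5) is equivalent to 2x + 4y ≥ 5. Together they would need 5 ≤ 2x + 4y ≤ 4, which is impossible since 5 > 4. No point satisfies all constraints.

Infeasible: no point satisfies all constraints simultaneously.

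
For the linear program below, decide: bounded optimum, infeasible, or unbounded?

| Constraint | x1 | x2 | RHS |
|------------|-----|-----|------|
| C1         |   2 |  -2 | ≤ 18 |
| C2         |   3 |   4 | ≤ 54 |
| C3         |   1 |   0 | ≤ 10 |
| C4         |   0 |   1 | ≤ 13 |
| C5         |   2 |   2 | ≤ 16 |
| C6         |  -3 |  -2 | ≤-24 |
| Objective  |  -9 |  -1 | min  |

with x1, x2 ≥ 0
The point (8, 0) satisfies every constraint, so the LP is feasible; the constraints give x1 ≤ 10 and x2 ≤ 13, which with x1, x2 ≥ 0 keep the feasible region inside a bounded box. A feasible, bounded LP attains a finite optimum at a vertex.

Evaluating z = -9x1 - x2 at each vertex:
  (8, 0): z = -72

Bounded optimum: z* = -72 at (8, 0).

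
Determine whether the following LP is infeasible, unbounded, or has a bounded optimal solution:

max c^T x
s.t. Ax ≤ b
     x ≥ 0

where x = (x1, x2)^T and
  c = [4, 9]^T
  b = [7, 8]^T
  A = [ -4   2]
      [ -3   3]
Feasible point: (0, 0) satisfies every constraint, so the LP is feasible.
Direction d = (1, 0): for each constraint row a, a·d ≤ 0 —
  (-4)(1) + (2)(0) = -4 ≤ 0
  (-3)(1) + (3)(0) = -3 ≤ 0
and d ≥ 0, so (0, 0) + t·d stays feasible for every t ≥ 0. Along this ray z = 4x1 + 9x2 changes by 4 per unit t, so z → +∞.

Unbounded: there is a feasible ray along which z → +∞.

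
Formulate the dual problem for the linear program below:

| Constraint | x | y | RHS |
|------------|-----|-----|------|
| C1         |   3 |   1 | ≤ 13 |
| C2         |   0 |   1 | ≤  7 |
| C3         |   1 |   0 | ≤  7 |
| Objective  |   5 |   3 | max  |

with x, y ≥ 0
Minimize: z = 13y1 + 7y2 + 7y3

Subject to:
  C1: -3y1 - y3 ≤ -5
  C2: -y1 - y2 ≤ -3
  y1, y2, y3 ≥ 0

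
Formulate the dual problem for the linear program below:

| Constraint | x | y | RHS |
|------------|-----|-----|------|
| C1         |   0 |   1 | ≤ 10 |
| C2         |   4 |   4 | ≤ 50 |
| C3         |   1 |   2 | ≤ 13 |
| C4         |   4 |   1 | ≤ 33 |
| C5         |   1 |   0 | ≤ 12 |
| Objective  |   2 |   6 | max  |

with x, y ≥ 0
Minimize: z = 10y1 + 50y2 + 13y3 + 33y4 + 12y5

Subject to:
  C1: -4y2 - y3 - 4y4 - y5 ≤ -2
  C2: -y1 - 4y2 - 2y3 - y4 ≤ -6
  y1, y2, y3, y4, y5 ≥ 0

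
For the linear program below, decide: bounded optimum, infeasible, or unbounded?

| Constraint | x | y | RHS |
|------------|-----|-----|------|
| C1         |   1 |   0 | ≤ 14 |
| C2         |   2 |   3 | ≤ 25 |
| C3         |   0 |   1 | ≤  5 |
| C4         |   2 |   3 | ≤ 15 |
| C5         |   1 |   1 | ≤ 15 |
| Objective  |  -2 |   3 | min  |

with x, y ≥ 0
The point (7.5, 0) satisfies every constraint, so the LP is feasible; the constraints give x ≤ 14 and y ≤ 5, which with x, y ≥ 0 keep the feasible region inside a bounded box. A feasible, bounded LP attains a finite optimum at a vertex.

Feasible with finite optimum z* = -15 at (7.5, 0).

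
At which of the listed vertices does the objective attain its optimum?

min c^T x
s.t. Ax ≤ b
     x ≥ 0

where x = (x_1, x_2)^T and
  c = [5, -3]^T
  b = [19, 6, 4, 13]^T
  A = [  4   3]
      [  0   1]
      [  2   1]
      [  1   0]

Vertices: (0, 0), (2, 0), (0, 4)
Evaluating z = 5x_1 - 3x_2 at each vertex:
  (0, 0): z = 0
  (2, 0): z = 10
  (0, 4): z = -12

The smallest value is z = -12, attained at (0, 4).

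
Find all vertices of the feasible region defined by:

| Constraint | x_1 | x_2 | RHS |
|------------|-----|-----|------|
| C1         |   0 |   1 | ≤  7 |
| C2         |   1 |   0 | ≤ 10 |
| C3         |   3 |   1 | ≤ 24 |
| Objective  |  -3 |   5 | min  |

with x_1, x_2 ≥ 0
Each vertex is the intersection of two constraint boundaries that also satisfies all remaining constraints:
  x_1 = 0 and x_2 = 0 → (0, 0)
  3x_1 + x_2 = 24 and x_2 = 0 → (8, 0)
  x_2 = 7 and 3x_1 + x_2 = 24 → (5.667, 7)
  x_2 = 7 and x_1 = 0 → (0, 7)

Vertices: (0, 0), (8, 0), (5.667, 7), (0, 7)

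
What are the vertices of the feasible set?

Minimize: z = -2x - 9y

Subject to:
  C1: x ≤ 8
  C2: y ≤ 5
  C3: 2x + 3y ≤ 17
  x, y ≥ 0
Each vertex is the intersection of two constraint boundaries that also satisfies all remaining constraints:
  x = 0 and y = 0 → (0, 0)
  x = 8 and y = 0 → (8, 0)
  x = 8 and 2x + 3y = 17 → (8, 0.3333)
  y = 5 and 2x + 3y = 17 → (1, 5)
  y = 5 and x = 0 → (0, 5)

Vertices: (0, 0), (8, 0), (8, 0.3333), (1, 5), (0, 5)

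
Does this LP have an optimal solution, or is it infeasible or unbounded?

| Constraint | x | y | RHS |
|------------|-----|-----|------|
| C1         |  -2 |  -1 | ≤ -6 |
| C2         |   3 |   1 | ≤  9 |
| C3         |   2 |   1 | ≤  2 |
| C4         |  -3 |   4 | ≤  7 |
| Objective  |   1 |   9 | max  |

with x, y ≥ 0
C3 requires 2x + y ≤ 2, while C1 (-2x - y ≤ -6) is equivalent to 2x + y ≥ 6. Together they would need 6 ≤ 2x + y ≤ 2, which is impossible since 6 > 2. No point satisfies all constraints.

The feasible region is empty; the LP is infeasible.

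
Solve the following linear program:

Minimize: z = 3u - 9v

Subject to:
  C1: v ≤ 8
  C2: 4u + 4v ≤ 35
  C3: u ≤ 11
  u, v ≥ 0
Each vertex is the intersection of two constraint boundaries that also satisfies all remaining constraints:
  u = 0 and v = 0 → (0, 0)
  4u + 4v = 35 and v = 0 → (8.75, 0)
  v = 8 and 4u + 4v = 35 → (0.75, 8)
  v = 8 and u = 0 → (0, 8)

Evaluating z = 3u - 9v at each vertex:
  (0, 0): z = 0
  (8.75, 0): z = 26.25
  (0.75, 8): z = -69.75
  (0, 8): z = -72

The minimum is at (0, 8) with z = -72.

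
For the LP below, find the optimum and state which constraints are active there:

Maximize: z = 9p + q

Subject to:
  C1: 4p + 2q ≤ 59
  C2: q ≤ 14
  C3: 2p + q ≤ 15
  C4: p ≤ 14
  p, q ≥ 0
Optimal: p = 7.5, q = 0
Binding: C3, q ≥ 0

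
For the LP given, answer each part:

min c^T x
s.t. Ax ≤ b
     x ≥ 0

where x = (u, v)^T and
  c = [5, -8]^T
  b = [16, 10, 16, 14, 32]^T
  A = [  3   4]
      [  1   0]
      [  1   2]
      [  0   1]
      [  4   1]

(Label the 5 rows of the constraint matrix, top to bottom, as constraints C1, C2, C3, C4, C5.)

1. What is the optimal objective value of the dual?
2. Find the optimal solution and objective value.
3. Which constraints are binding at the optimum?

1. -32 (by strong duality, equal to the primal optimum)
2. u = 0, v = 4, z = -32
3. C1, u ≥ 0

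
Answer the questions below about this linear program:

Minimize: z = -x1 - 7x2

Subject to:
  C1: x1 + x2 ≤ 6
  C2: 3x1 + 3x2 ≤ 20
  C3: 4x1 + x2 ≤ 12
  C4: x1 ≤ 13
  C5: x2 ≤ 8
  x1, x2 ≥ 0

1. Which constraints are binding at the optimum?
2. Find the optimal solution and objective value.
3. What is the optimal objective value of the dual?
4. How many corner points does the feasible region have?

1. C1, x1 ≥ 0
2. x1 = 0, x2 = 6, z = -42
3. -42 (by strong duality, equal to the primal optimum)
4. 4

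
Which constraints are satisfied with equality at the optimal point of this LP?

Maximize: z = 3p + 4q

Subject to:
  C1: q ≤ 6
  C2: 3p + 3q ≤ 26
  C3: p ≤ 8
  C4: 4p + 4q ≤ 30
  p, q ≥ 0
Optimal: p = 1.5, q = 6
Slack at optimum:
  C1: slack = 0 (binding)
  C2: slack = 3.5
  C3: slack = 6.5
  C4: slack = 0 (binding)
  p ≥ 0: p = 1.5
  q ≥ 0: q = 6
Binding constraints: C1, C4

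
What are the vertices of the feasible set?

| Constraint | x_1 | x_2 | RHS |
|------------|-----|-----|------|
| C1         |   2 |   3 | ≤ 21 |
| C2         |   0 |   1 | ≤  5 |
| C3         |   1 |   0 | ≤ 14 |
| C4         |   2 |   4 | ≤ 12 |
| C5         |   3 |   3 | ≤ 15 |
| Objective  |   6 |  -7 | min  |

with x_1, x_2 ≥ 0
Each vertex is the intersection of two constraint boundaries that also satisfies all remaining constraints:
  x_1 = 0 and x_2 = 0 → (0, 0)
  3x_1 + 3x_2 = 15 and x_2 = 0 → (5, 0)
  2x_1 + 4x_2 = 12 and 3x_1 + 3x_2 = 15 → (4, 1)
  2x_1 + 4x_2 = 12 and x_1 = 0 → (0, 3)

Vertices: (0, 0), (5, 0), (4, 1), (0, 3)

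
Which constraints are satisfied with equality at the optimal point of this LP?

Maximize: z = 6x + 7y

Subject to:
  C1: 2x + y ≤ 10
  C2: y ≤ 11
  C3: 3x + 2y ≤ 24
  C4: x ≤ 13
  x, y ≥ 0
Optimal: x = 0, y = 10
Binding: C1, x ≥ 0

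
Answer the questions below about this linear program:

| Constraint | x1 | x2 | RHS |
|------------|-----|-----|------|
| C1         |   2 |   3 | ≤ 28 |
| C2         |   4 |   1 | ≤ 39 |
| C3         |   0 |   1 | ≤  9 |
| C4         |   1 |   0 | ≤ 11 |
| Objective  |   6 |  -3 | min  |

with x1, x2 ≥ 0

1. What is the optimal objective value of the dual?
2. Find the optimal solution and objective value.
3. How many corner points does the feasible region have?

1. -27 (by strong duality, equal to the primal optimum)
2. x1 = 0, x2 = 9, z = -27
3. 5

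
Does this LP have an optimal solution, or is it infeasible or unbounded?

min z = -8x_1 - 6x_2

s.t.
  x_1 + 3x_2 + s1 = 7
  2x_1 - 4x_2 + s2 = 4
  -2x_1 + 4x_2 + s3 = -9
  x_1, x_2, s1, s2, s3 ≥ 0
The row 2x_1 - 4x_2 + s2 = 4 with s2 ≥ 0 requires 2x_1 - 4x_2 ≤ 4, while the row -2x_1 + 4x_2 + s3 = -9 with s3 ≥ 0 is equivalent to 2x_1 - 4x_2 ≥ 9. Together they would need 9 ≤ 2x_1 - 4x_2 ≤ 4, which is impossible since 9 > 4. No point satisfies all constraints.

Infeasible — the constraint set is empty.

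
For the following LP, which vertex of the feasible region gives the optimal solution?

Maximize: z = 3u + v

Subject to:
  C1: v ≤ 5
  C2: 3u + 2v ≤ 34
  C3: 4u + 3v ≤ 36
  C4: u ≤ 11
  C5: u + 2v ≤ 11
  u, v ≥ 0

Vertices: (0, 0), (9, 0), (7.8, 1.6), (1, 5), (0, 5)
(9, 0) with z = 27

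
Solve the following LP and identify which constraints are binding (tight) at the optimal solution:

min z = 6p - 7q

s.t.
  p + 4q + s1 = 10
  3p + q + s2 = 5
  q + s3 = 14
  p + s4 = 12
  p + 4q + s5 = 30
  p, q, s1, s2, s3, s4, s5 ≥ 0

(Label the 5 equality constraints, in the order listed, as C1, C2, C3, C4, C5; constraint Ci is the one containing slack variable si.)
Optimal: p = 0, q = 2.5
Slack at optimum:
  C1: slack = 0 (binding)
  C2: slack = 2.5
  C3: slack = 11.5
  C4: slack = 12
  C5: slack = 20
  p ≥ 0: p = 0 (binding)
  q ≥ 0: q = 2.5
Binding constraints: C1, p ≥ 0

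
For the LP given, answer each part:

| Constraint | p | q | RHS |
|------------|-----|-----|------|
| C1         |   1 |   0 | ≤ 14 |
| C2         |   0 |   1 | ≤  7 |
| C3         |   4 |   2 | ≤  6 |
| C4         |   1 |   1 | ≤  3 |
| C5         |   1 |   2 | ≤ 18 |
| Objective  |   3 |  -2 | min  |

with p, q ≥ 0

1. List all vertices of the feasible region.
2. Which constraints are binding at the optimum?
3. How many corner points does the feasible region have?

1. (0, 0), (1.5, 0), (0, 3)
2. C3, C4, p ≥ 0
3. 3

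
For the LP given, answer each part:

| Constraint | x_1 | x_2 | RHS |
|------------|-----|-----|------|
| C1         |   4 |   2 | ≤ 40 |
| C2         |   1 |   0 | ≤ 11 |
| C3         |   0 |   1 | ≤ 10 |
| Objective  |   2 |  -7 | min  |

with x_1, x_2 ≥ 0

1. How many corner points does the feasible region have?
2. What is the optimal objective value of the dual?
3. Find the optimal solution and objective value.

1. 4
2. -70 (by strong duality, equal to the primal optimum)
3. x_1 = 0, x_2 = 10, z = -70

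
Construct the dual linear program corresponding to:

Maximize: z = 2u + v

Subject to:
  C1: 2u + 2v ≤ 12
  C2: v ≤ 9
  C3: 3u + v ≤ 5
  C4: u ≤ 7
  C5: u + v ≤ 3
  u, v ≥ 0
Minimize: z = 12y1 + 9y2 + 5y3 + 7y4 + 3y5

Subject to:
  C1: -2y1 - 3y3 - y4 - y5 ≤ -2
  C2: -2y1 - y2 - y3 - y5 ≤ -1
  y1, y2, y3, y4, y5 ≥ 0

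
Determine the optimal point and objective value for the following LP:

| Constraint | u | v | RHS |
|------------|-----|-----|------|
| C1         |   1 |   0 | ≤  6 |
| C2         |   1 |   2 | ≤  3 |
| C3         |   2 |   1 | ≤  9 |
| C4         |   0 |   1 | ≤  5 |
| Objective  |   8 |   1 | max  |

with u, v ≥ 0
Each vertex is the intersection of two constraint boundaries that also satisfies all remaining constraints:
  u = 0 and v = 0 → (0, 0)
  u + 2v = 3 and v = 0 → (3, 0)
  u + 2v = 3 and u = 0 → (0, 1.5)

Evaluating z = 8u + v at each vertex:
  (0, 0): z = 0
  (3, 0): z = 24
  (0, 1.5): z = 1.5

The maximum is at (3, 0) with z = 24.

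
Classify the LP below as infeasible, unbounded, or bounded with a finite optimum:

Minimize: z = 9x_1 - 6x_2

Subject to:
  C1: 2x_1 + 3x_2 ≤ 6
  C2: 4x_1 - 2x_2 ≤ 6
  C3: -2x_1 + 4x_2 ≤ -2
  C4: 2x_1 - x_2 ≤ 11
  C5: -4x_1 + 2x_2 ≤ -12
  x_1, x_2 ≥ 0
C2 requires 4x_1 - 2x_2 ≤ 6, while C5 (-4x_1 + 2x_2 ≤ -12) is equivalent to 4x_1 - 2x_2 ≥ 12. Together they would need 12 ≤ 4x_1 - 2x_2 ≤ 6, which is impossible since 12 > 6. No point satisfies all constraints.

Infeasible: no point satisfies all constraints simultaneously.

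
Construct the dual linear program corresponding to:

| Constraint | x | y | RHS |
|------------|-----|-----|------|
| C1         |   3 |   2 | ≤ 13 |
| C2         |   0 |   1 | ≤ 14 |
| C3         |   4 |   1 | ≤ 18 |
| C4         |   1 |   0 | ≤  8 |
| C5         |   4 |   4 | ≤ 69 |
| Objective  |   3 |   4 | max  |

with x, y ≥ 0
Minimize: z = 13y1 + 14y2 + 18y3 + 8y4 + 69y5

Subject to:
  C1: -3y1 - 4y3 - y4 - 4y5 ≤ -3
  C2: -2y1 - y2 - y3 - 4y5 ≤ -4
  y1, y2, y3, y4, y5 ≥ 0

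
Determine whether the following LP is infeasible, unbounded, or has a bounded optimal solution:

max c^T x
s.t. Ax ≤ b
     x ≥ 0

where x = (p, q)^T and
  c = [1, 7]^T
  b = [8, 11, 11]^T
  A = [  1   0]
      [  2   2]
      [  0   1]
The point (0, 5.5) satisfies every constraint, so the LP is feasible; the constraints give p ≤ 8 and q ≤ 11, which with p, q ≥ 0 keep the feasible region inside a bounded box. A feasible, bounded LP attains a finite optimum at a vertex.

Evaluating z = p + 7q at each vertex:
  (0, 0): z = 0
  (5.5, 0): z = 5.5
  (0, 5.5): z = 38.5

Feasible with finite optimum z* = 38.5 at (0, 5.5).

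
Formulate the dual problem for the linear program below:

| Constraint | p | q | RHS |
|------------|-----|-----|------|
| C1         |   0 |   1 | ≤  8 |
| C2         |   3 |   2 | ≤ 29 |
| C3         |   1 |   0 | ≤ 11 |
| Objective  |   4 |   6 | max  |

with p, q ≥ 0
Minimize: z = 8y1 + 29y2 + 11y3

Subject to:
  C1: -3y2 - y3 ≤ -4
  C2: -y1 - 2y2 ≤ -6
  y1, y2, y3 ≥ 0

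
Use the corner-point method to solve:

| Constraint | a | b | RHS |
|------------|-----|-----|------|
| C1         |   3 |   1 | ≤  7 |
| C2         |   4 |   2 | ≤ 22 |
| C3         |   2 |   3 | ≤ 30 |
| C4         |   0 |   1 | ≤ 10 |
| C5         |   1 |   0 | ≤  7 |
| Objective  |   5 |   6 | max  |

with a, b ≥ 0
Each vertex is the intersection of two constraint boundaries that also satisfies all remaining constraints:
  a = 0 and b = 0 → (0, 0)
  3a + b = 7 and b = 0 → (2.333, 0)
  3a + b = 7 and a = 0 → (0, 7)

Evaluating z = 5a + 6b at each vertex:
  (0, 0): z = 0
  (2.333, 0): z = 11.67
  (0, 7): z = 42

The maximum is at (0, 7) with z = 42.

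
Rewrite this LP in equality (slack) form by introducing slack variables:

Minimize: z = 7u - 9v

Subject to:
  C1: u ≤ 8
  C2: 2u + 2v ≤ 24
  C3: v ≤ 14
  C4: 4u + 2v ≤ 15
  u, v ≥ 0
min z = 7u - 9v

s.t.
  u + s1 = 8
  2u + 2v + s2 = 24
  v + s3 = 14
  4u + 2v + s4 = 15
  u, v, s1, s2, s3, s4 ≥ 0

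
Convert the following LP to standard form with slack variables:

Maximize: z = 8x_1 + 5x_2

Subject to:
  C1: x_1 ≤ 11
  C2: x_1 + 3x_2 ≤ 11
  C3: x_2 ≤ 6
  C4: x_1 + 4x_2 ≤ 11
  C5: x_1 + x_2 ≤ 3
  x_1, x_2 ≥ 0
max z = 8x_1 + 5x_2

s.t.
  x_1 + s1 = 11
  x_1 + 3x_2 + s2 = 11
  x_2 + s3 = 6
  x_1 + 4x_2 + s4 = 11
  x_1 + x_2 + s5 = 3
  x_1, x_2, s1, s2, s3, s4, s5 ≥ 0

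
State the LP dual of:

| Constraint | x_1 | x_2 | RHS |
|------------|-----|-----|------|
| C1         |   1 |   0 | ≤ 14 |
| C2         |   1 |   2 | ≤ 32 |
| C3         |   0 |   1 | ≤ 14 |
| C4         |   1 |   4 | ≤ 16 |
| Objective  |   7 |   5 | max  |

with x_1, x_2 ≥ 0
Minimize: z = 14y1 + 32y2 + 14y3 + 16y4

Subject to:
  C1: -y1 - y2 - y4 ≤ -7
  C2: -2y2 - y3 - 4y4 ≤ -5
  y1, y2, y3, y4 ≥ 0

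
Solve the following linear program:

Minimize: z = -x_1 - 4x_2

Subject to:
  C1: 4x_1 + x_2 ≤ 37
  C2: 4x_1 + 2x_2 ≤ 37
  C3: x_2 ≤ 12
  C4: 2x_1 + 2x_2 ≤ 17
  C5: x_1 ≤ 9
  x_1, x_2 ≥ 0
Each vertex is the intersection of two constraint boundaries that also satisfies all remaining constraints:
  x_1 = 0 and x_2 = 0 → (0, 0)
  2x_1 + 2x_2 = 17 and x_2 = 0 → (8.5, 0)
  2x_1 + 2x_2 = 17 and x_1 = 0 → (0, 8.5)

Evaluating z = -x_1 - 4x_2 at each vertex:
  (0, 0): z = 0
  (8.5, 0): z = -8.5
  (0, 8.5): z = -34

The minimum is at (0, 8.5) with z = -34.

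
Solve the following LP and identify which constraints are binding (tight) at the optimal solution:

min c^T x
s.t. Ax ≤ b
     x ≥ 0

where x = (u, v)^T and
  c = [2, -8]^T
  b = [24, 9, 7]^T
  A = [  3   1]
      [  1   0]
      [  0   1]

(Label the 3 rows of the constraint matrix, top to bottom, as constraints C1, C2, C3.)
Optimal: u = 0, v = 7
Slack at optimum:
  C1: slack = 17
  C2: slack = 9
  C3: slack = 0 (binding)
  u ≥ 0: u = 0 (binding)
  v ≥ 0: v = 7
Binding constraints: C3, u ≥ 0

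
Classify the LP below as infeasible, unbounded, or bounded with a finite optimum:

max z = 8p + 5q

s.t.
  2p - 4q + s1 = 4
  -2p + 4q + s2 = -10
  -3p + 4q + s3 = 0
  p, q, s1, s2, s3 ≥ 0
The row 2p - 4q + s1 = 4 with s1 ≥ 0 requires 2p - 4q ≤ 4, while the row -2p + 4q + s2 = -10 with s2 ≥ 0 is equivalent to 2p - 4q ≥ 10. Together they would need 10 ≤ 2p - 4q ≤ 4, which is impossible since 10 > 4. No point satisfies all constraints.

Infeasible — the constraint set is empty.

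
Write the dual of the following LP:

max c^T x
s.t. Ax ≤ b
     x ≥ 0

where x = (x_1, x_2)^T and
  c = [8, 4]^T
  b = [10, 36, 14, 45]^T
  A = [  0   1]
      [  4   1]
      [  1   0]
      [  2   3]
Minimize: z = 10y1 + 36y2 + 14y3 + 45y4

Subject to:
  C1: -4y2 - y3 - 2y4 ≤ -8
  C2: -y1 - y2 - 3y4 ≤ -4
  y1, y2, y3, y4 ≥ 0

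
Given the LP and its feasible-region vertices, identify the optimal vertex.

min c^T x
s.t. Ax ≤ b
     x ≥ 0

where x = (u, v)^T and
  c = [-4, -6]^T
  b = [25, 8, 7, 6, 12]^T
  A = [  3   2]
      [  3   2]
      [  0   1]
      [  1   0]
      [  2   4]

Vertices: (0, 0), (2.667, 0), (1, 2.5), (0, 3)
(1, 2.5) with z = -19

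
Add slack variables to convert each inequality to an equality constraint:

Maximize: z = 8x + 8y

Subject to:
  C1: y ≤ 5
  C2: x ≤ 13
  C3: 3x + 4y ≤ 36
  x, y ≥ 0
max z = 8x + 8y

s.t.
  y + s1 = 5
  x + s2 = 13
  3x + 4y + s3 = 36
  x, y, s1, s2, s3 ≥ 0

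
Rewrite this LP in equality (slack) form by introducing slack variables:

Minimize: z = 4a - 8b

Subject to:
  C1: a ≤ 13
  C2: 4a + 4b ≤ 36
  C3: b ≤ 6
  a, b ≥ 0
min z = 4a - 8b

s.t.
  a + s1 = 13
  4a + 4b + s2 = 36
  b + s3 = 6
  a, b, s1, s2, s3 ≥ 0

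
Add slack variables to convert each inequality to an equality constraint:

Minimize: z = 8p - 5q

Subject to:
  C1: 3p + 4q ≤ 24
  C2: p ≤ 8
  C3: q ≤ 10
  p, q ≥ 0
min z = 8p - 5q

s.t.
  3p + 4q + s1 = 24
  p + s2 = 8
  q + s3 = 10
  p, q, s1, s2, s3 ≥ 0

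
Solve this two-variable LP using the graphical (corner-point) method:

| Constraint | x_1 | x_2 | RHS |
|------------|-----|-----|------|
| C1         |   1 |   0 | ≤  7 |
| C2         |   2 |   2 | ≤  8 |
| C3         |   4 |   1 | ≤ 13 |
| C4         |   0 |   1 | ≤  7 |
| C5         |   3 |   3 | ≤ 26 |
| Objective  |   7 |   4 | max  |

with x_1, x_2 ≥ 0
Each vertex is the intersection of two constraint boundaries that also satisfies all remaining constraints:
  x_1 = 0 and x_2 = 0 → (0, 0)
  4x_1 + x_2 = 13 and x_2 = 0 → (3.25, 0)
  2x_1 + 2x_2 = 8 and 4x_1 + x_2 = 13 → (3, 1)
  2x_1 + 2x_2 = 8 and x_1 = 0 → (0, 4)

Evaluating z = 7x_1 + 4x_2 at each vertex:
  (0, 0): z = 0
  (3.25, 0): z = 22.75
  (3, 1): z = 25
  (0, 4): z = 16

The maximum is at (3, 1) with z = 25.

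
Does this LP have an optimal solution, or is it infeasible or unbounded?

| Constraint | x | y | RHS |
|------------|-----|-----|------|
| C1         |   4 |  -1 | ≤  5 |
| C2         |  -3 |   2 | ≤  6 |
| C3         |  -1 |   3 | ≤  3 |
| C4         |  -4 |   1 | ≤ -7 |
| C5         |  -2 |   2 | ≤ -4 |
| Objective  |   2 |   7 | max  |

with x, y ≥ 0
C1 requires 4x - y ≤ 5, while C4 (-4x + y ≤ -7) is equivalent to 4x - y ≥ 7. Together they would need 7 ≤ 4x - y ≤ 5, which is impossible since 7 > 5. No point satisfies all constraints.

Infeasible: no point satisfies all constraints simultaneously.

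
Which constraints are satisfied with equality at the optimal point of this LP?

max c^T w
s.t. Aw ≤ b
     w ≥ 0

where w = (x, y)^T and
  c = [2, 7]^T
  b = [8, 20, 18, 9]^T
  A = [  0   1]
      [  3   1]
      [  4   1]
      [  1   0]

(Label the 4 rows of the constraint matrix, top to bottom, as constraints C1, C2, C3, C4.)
Optimal: x = 2.5, y = 8
Slack at optimum:
  C1: slack = 0 (binding)
  C2: slack = 4.5
  C3: slack = 0 (binding)
  C4: slack = 6.5
  x ≥ 0: x = 2.5
  y ≥ 0: y = 8
Binding constraints: C1, C3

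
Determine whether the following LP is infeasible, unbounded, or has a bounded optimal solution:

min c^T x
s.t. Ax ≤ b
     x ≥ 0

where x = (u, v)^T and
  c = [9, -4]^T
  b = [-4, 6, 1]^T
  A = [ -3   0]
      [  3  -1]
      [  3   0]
One constraint requires 3u ≤ 1, while the constraint -3u ≤ -4 is equivalent to 3u ≥ 4. Together they would need 4 ≤ 3u ≤ 1, which is impossible since 4 > 1. No point satisfies all constraints.

Infeasible — the constraint set is empty.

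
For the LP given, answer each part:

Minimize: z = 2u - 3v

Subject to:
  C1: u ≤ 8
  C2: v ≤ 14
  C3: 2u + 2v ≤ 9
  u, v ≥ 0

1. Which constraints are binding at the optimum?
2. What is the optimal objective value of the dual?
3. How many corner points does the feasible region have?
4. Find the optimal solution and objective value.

1. C3, u ≥ 0
2. -13.5 (by strong duality, equal to the primal optimum)
3. 3
4. u = 0, v = 4.5, z = -13.5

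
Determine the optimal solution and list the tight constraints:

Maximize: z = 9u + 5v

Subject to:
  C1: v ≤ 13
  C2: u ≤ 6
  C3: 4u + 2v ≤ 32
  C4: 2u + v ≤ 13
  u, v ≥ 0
Optimal: u = 0, v = 13
Binding: C1, C4, u ≥ 0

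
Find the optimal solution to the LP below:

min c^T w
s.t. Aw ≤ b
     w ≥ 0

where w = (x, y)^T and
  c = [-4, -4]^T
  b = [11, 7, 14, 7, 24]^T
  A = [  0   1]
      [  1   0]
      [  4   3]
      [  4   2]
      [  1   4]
Each vertex is the intersection of two constraint boundaries that also satisfies all remaining constraints:
  x = 0 and y = 0 → (0, 0)
  4x + 2y = 7 and y = 0 → (1.75, 0)
  4x + 2y = 7 and x = 0 → (0, 3.5)

Evaluating z = -4x - 4y at each vertex:
  (0, 0): z = 0
  (1.75, 0): z = -7
  (0, 3.5): z = -14

The minimum is at (0, 3.5) with z = -14.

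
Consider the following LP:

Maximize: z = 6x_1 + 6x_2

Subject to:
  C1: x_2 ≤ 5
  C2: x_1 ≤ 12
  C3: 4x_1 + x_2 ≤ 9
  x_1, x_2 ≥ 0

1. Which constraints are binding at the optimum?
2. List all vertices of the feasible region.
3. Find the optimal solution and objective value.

1. C1, C3
2. (0, 0), (2.25, 0), (1, 5), (0, 5)
3. x_1 = 1, x_2 = 5, z = 36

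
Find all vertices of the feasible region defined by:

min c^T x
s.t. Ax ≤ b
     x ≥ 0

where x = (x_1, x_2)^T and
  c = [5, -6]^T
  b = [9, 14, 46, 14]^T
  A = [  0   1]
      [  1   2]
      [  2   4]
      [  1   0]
Each vertex is the intersection of two constraint boundaries that also satisfies all remaining constraints:
  x_1 = 0 and x_2 = 0 → (0, 0)
  x_1 + 2x_2 = 14 and x_1 = 14 → (14, 0)
  x_1 + 2x_2 = 14 and x_1 = 0 → (0, 7)

Vertices: (0, 0), (14, 0), (0, 7)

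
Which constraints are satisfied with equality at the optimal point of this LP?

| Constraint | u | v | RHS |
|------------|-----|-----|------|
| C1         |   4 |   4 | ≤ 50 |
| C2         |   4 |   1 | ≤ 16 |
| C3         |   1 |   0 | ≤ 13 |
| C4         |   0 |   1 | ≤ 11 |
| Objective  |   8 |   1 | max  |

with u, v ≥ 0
Optimal: u = 4, v = 0
Slack at optimum:
  C1: slack = 34
  C2: slack = 0 (binding)
  C3: slack = 9
  C4: slack = 11
  u ≥ 0: u = 4
  v ≥ 0: v = 0 (binding)
Binding constraints: C2, v ≥ 0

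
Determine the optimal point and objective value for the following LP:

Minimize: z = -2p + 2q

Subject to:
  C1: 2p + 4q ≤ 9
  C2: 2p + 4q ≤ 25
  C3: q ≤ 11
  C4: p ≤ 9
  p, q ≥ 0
Each vertex is the intersection of two constraint boundaries that also satisfies all remaining constraints:
  p = 0 and q = 0 → (0, 0)
  2p + 4q = 9 and q = 0 → (4.5, 0)
  2p + 4q = 9 and p = 0 → (0, 2.25)

Evaluating z = -2p + 2q at each vertex:
  (0, 0): z = 0
  (4.5, 0): z = -9
  (0, 2.25): z = 4.5

The minimum is at (4.5, 0) with z = -9.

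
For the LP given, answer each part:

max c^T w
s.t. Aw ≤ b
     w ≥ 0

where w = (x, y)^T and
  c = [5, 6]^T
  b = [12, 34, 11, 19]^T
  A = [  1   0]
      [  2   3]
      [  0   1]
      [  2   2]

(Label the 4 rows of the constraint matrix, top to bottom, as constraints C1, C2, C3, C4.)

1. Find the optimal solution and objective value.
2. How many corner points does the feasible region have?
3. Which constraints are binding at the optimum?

1. x = 0, y = 9.5, z = 57
2. 3
3. C4, x ≥ 0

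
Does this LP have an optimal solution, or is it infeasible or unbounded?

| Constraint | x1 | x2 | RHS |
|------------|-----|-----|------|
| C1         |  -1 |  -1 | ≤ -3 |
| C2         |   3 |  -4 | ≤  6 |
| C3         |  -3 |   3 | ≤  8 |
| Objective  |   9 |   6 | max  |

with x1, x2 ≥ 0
Feasible point: (1, 2) satisfies every constraint, so the LP is feasible.
Direction d = (1, 1): for each constraint row a, a·d ≤ 0 —
  (-1)(1) + (-1)(1) = -2 ≤ 0
  (3)(1) + (-4)(1) = -1 ≤ 0
  (-3)(1) + (3)(1) = 0 ≤ 0
and d ≥ 0, so (1, 2) + t·d stays feasible for every t ≥ 0. Along this ray z = 9x1 + 6x2 changes by 15 per unit t, so z → +∞.

Unbounded: there is a feasible ray along which z → +∞.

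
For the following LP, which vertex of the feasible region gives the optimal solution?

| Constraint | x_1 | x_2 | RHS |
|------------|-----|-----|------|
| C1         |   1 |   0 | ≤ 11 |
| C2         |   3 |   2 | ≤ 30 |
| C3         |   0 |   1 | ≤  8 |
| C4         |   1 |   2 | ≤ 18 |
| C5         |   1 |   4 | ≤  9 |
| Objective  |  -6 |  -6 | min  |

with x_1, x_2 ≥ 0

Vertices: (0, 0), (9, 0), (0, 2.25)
Evaluating z = -6x_1 - 6x_2 at each vertex:
  (0, 0): z = 0
  (9, 0): z = -54
  (0, 2.25): z = -13.5

The smallest value is z = -54, attained at (9, 0).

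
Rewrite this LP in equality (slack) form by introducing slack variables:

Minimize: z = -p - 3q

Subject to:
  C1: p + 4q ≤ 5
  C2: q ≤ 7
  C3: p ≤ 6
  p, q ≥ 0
min z = -p - 3q

s.t.
  p + 4q + s1 = 5
  q + s2 = 7
  p + s3 = 6
  p, q, s1, s2, s3 ≥ 0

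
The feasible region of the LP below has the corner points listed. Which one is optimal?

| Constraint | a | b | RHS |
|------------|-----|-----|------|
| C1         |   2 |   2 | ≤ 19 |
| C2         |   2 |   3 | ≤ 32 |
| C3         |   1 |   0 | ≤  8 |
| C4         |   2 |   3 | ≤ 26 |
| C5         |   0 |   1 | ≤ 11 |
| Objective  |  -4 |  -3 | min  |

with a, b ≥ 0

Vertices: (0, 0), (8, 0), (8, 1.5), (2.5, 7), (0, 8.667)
(8, 1.5) with z = -36.5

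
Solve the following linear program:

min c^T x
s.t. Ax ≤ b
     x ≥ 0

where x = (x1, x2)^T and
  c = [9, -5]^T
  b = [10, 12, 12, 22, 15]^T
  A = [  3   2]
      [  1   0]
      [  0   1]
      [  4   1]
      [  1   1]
Each vertex is the intersection of two constraint boundaries that also satisfies all remaining constraints:
  x1 = 0 and x2 = 0 → (0, 0)
  3x1 + 2x2 = 10 and x2 = 0 → (3.333, 0)
  3x1 + 2x2 = 10 and x1 = 0 → (0, 5)

Evaluating z = 9x1 - 5x2 at each vertex:
  (0, 0): z = 0
  (3.333, 0): z = 30
  (0, 5): z = -25

The minimum is at (0, 5) with z = -25.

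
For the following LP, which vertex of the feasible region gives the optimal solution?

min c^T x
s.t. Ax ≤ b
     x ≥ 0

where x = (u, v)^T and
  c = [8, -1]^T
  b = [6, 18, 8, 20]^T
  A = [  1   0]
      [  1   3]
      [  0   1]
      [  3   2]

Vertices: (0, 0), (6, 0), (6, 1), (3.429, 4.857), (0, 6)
(0, 6) with z = -6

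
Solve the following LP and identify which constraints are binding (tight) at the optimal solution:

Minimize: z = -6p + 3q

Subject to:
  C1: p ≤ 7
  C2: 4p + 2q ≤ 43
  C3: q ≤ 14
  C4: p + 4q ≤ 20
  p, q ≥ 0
Optimal: p = 7, q = 0
Binding: C1, q ≥ 0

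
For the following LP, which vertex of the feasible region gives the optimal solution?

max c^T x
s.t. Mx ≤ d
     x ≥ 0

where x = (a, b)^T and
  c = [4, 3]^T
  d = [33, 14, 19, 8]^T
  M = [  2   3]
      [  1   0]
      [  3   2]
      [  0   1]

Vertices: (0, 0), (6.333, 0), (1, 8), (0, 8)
Evaluating z = 4a + 3b at each vertex:
  (0, 0): z = 0
  (6.333, 0): z = 25.33
  (1, 8): z = 28
  (0, 8): z = 24

The largest value is z = 28, attained at (1, 8).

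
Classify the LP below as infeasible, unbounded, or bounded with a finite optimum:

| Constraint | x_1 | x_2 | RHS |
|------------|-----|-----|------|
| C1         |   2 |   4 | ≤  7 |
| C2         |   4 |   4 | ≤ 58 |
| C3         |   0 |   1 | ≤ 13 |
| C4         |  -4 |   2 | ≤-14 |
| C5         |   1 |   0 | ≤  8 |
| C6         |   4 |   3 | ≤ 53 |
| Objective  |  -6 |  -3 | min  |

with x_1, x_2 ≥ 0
The point (3.5, 0) satisfies every constraint, so the LP is feasible; the constraints give x_1 ≤ 8 and x_2 ≤ 13, which with x_1, x_2 ≥ 0 keep the feasible region inside a bounded box. A feasible, bounded LP attains a finite optimum at a vertex.

Evaluating z = -6x_1 - 3x_2 at each vertex:
  (3.5, 0): z = -21

Feasible with finite optimum z* = -21 at (3.5, 0).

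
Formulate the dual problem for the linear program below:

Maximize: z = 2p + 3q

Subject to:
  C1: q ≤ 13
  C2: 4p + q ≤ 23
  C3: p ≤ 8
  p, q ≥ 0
Minimize: z = 13y1 + 23y2 + 8y3

Subject to:
  C1: -4y2 - y3 ≤ -2
  C2: -y1 - y2 ≤ -3
  y1, y2, y3 ≥ 0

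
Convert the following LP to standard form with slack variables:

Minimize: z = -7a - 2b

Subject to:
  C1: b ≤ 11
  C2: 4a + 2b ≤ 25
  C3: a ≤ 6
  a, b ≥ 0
min z = -7a - 2b

s.t.
  b + s1 = 11
  4a + 2b + s2 = 25
  a + s3 = 6
  a, b, s1, s2, s3 ≥ 0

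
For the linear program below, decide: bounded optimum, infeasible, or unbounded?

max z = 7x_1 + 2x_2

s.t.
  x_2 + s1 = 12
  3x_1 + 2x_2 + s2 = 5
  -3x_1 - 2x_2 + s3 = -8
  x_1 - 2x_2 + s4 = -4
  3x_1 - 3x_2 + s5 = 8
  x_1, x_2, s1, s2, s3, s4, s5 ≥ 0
The row 3x_1 + 2x_2 + s2 = 5 with s2 ≥ 0 requires 3x_1 + 2x_2 ≤ 5, while the row -3x_1 - 2x_2 + s3 = -8 with s3 ≥ 0 is equivalent to 3x_1 + 2x_2 ≥ 8. Together they would need 8 ≤ 3x_1 + 2x_2 ≤ 5, which is impossible since 8 > 5. No point satisfies all constraints.

The feasible region is empty; the LP is infeasible.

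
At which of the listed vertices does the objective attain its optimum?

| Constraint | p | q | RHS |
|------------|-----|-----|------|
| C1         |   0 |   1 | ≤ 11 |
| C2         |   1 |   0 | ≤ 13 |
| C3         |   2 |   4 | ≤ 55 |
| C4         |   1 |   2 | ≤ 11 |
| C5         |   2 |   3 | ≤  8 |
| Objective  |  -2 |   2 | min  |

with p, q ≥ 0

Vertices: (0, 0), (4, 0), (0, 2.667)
Evaluating z = -2p + 2q at each vertex:
  (0, 0): z = 0
  (4, 0): z = -8
  (0, 2.667): z = 5.333

The smallest value is z = -8, attained at (4, 0).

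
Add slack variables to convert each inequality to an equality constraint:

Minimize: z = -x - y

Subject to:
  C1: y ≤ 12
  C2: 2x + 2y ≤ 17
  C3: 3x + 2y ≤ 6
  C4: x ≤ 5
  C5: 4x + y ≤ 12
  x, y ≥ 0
min z = -x - y

s.t.
  y + s1 = 12
  2x + 2y + s2 = 17
  3x + 2y + s3 = 6
  x + s4 = 5
  4x + y + s5 = 12
  x, y, s1, s2, s3, s4, s5 ≥ 0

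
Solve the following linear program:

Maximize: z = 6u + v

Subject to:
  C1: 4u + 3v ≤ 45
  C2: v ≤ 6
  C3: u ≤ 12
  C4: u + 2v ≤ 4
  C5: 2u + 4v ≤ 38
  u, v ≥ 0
u = 4, v = 0, z = 24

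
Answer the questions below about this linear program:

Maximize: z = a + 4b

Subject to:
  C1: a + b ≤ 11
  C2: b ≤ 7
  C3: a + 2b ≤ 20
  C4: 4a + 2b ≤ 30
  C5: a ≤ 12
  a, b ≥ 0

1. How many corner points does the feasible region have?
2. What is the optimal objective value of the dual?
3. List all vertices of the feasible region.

1. 4
2. 32 (by strong duality, equal to the primal optimum)
3. (0, 0), (7.5, 0), (4, 7), (0, 7)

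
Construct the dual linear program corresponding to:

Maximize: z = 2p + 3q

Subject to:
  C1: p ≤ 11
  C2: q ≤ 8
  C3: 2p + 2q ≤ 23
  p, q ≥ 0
Minimize: z = 11y1 + 8y2 + 23y3

Subject to:
  C1: -y1 - 2y3 ≤ -2
  C2: -y2 - 2y3 ≤ -3
  y1, y2, y3 ≥ 0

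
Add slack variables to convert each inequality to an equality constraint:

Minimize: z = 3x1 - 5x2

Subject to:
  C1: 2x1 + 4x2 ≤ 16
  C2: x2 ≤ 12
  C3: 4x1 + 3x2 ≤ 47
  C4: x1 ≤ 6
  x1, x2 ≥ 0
min z = 3x1 - 5x2

s.t.
  2x1 + 4x2 + s1 = 16
  x2 + s2 = 12
  4x1 + 3x2 + s3 = 47
  x1 + s4 = 6
  x1, x2, s1, s2, s3, s4 ≥ 0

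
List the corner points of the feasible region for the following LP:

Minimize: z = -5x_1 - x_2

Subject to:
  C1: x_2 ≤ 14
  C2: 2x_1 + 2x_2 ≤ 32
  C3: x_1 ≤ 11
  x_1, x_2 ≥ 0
Each vertex is the intersection of two constraint boundaries that also satisfies all remaining constraints:
  x_1 = 0 and x_2 = 0 → (0, 0)
  x_1 = 11 and x_2 = 0 → (11, 0)
  2x_1 + 2x_2 = 32 and x_1 = 11 → (11, 5)
  x_2 = 14 and 2x_1 + 2x_2 = 32 → (2, 14)
  x_2 = 14 and x_1 = 0 → (0, 14)

Vertices: (0, 0), (11, 0), (11, 5), (2, 14), (0, 14)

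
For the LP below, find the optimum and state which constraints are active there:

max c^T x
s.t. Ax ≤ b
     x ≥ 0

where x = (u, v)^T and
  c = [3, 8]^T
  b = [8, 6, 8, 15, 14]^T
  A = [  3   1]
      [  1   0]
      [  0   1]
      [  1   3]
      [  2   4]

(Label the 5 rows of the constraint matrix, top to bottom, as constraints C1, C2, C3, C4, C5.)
Optimal: u = 0, v = 3.5
Binding: C5, u ≥ 0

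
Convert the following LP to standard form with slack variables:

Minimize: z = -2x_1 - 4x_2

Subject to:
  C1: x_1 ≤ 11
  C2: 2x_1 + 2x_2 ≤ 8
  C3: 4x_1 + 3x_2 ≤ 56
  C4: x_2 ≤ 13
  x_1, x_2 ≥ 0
min z = -2x_1 - 4x_2

s.t.
  x_1 + s1 = 11
  2x_1 + 2x_2 + s2 = 8
  4x_1 + 3x_2 + s3 = 56
  x_2 + s4 = 13
  x_1, x_2, s1, s2, s3, s4 ≥ 0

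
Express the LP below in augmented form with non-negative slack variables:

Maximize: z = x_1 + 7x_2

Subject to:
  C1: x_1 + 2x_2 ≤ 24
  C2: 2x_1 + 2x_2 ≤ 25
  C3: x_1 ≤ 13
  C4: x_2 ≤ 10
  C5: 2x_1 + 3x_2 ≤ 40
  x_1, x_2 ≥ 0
max z = x_1 + 7x_2

s.t.
  x_1 + 2x_2 + s1 = 24
  2x_1 + 2x_2 + s2 = 25
  x_1 + s3 = 13
  x_2 + s4 = 10
  2x_1 + 3x_2 + s5 = 40
  x_1, x_2, s1, s2, s3, s4, s5 ≥ 0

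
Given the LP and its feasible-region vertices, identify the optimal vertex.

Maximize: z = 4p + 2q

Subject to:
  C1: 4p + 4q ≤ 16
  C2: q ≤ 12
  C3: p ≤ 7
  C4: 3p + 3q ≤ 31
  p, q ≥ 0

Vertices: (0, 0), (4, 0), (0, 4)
(4, 0) with z = 16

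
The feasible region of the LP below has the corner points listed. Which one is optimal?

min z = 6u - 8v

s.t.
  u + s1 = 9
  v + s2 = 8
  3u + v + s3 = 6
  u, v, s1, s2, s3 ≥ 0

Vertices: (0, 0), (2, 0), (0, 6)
Evaluating z = 6u - 8v at each vertex:
  (0, 0): z = 0
  (2, 0): z = 12
  (0, 6): z = -48

The smallest value is z = -48, attained at (0, 6).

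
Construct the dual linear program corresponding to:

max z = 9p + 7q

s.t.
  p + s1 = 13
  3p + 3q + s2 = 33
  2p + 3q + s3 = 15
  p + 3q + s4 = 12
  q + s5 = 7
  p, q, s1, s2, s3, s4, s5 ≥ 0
Minimize: z = 13y1 + 33y2 + 15y3 + 12y4 + 7y5

Subject to:
  C1: -y1 - 3y2 - 2y3 - y4 ≤ -9
  C2: -3y2 - 3y3 - 3y4 - y5 ≤ -7
  y1, y2, y3, y4, y5 ≥ 0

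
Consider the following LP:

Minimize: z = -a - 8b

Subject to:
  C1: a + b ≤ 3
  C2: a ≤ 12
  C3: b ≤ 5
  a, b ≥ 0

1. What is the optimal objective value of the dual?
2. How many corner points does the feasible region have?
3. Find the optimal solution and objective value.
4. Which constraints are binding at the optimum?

1. -24 (by strong duality, equal to the primal optimum)
2. 3
3. a = 0, b = 3, z = -24
4. C1, a ≥ 0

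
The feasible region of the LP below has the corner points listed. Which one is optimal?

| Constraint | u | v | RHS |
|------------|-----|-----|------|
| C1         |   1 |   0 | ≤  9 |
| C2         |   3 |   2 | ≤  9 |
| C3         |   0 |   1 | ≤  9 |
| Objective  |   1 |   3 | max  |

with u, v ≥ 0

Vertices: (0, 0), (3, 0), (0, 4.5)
Evaluating z = u + 3v at each vertex:
  (0, 0): z = 0
  (3, 0): z = 3
  (0, 4.5): z = 13.5

The largest value is z = 13.5, attained at (0, 4.5).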